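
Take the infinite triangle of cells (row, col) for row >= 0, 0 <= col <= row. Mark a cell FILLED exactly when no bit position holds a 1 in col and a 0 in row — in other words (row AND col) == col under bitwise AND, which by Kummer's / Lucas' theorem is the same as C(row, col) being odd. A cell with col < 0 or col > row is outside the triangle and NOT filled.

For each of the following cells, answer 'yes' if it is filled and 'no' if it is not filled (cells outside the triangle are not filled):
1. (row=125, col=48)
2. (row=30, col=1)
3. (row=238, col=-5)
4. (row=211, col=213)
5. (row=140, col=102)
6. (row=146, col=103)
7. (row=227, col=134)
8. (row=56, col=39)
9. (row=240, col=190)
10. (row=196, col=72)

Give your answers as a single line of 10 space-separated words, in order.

(125,48): row=0b1111101, col=0b110000, row AND col = 0b110000 = 48; 48 == 48 -> filled
(30,1): row=0b11110, col=0b1, row AND col = 0b0 = 0; 0 != 1 -> empty
(238,-5): col outside [0, 238] -> not filled
(211,213): col outside [0, 211] -> not filled
(140,102): row=0b10001100, col=0b1100110, row AND col = 0b100 = 4; 4 != 102 -> empty
(146,103): row=0b10010010, col=0b1100111, row AND col = 0b10 = 2; 2 != 103 -> empty
(227,134): row=0b11100011, col=0b10000110, row AND col = 0b10000010 = 130; 130 != 134 -> empty
(56,39): row=0b111000, col=0b100111, row AND col = 0b100000 = 32; 32 != 39 -> empty
(240,190): row=0b11110000, col=0b10111110, row AND col = 0b10110000 = 176; 176 != 190 -> empty
(196,72): row=0b11000100, col=0b1001000, row AND col = 0b1000000 = 64; 64 != 72 -> empty

Answer: yes no no no no no no no no no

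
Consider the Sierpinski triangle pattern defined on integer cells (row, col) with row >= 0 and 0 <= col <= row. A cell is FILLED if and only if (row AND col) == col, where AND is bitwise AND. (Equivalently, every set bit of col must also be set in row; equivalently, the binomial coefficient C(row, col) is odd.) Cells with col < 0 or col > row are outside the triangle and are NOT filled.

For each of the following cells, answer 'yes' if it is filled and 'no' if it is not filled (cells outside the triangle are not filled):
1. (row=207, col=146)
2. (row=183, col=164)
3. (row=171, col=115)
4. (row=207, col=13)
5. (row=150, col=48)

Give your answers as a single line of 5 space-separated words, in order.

Answer: no yes no yes no

Derivation:
(207,146): row=0b11001111, col=0b10010010, row AND col = 0b10000010 = 130; 130 != 146 -> empty
(183,164): row=0b10110111, col=0b10100100, row AND col = 0b10100100 = 164; 164 == 164 -> filled
(171,115): row=0b10101011, col=0b1110011, row AND col = 0b100011 = 35; 35 != 115 -> empty
(207,13): row=0b11001111, col=0b1101, row AND col = 0b1101 = 13; 13 == 13 -> filled
(150,48): row=0b10010110, col=0b110000, row AND col = 0b10000 = 16; 16 != 48 -> empty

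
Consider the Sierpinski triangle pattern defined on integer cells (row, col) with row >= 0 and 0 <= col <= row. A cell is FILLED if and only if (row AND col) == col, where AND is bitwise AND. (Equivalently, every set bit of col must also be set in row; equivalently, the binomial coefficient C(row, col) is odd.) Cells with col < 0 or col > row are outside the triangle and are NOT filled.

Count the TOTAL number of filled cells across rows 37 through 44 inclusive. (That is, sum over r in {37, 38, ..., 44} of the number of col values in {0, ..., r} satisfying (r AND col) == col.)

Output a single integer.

r37=100101 pc3: +8 =8
r38=100110 pc3: +8 =16
r39=100111 pc4: +16 =32
r40=101000 pc2: +4 =36
r41=101001 pc3: +8 =44
r42=101010 pc3: +8 =52
r43=101011 pc4: +16 =68
r44=101100 pc3: +8 =76

Answer: 76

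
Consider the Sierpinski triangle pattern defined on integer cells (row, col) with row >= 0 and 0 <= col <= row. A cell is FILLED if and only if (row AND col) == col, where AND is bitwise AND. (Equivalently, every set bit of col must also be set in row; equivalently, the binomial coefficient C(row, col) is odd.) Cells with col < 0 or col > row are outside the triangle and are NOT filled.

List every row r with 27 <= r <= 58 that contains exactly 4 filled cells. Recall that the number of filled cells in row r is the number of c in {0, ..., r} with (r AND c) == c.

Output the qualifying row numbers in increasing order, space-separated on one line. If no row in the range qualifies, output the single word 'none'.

Row r has 2^popcount(r) filled cells, so we need popcount(r) = log2(4) = 2.
Scan r = 27..58 and keep those with exactly 2 one-bits:
r=27=11011 popcount=4 -> skip
r=28=11100 popcount=3 -> skip
r=29=11101 popcount=4 -> skip
r=30=11110 popcount=4 -> skip
r=31=11111 popcount=5 -> skip
r=32=100000 popcount=1 -> skip
r=33=100001 popcount=2 -> KEEP
r=34=100010 popcount=2 -> KEEP
r=35=100011 popcount=3 -> skip
r=36=100100 popcount=2 -> KEEP
r=37=100101 popcount=3 -> skip
r=38=100110 popcount=3 -> skip
r=39=100111 popcount=4 -> skip
r=40=101000 popcount=2 -> KEEP
r=41=101001 popcount=3 -> skip
r=42=101010 popcount=3 -> skip
r=43=101011 popcount=4 -> skip
r=44=101100 popcount=3 -> skip
r=45=101101 popcount=4 -> skip
r=46=101110 popcount=4 -> skip
r=47=101111 popcount=5 -> skip
r=48=110000 popcount=2 -> KEEP
r=49=110001 popcount=3 -> skip
r=50=110010 popcount=3 -> skip
r=51=110011 popcount=4 -> skip
r=52=110100 popcount=3 -> skip
r=53=110101 popcount=4 -> skip
r=54=110110 popcount=4 -> skip
r=55=110111 popcount=5 -> skip
r=56=111000 popcount=3 -> skip
r=57=111001 popcount=4 -> skip
r=58=111010 popcount=4 -> skip
Kept rows: 33 34 36 40 48

Answer: 33 34 36 40 48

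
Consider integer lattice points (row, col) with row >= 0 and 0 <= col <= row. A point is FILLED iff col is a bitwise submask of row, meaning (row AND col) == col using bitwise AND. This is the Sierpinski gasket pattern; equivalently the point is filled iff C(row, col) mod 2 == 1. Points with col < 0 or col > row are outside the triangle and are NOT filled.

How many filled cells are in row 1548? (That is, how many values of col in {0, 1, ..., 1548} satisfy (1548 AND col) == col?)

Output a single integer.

1548 in binary = 11000001100
popcount(1548) = number of 1-bits in 11000001100 = 4
A col c satisfies (1548 AND c) == c iff every set bit of c is also set in 1548; each of the 4 set bits of 1548 can independently be on or off in c.
count = 2^4 = 16

Answer: 16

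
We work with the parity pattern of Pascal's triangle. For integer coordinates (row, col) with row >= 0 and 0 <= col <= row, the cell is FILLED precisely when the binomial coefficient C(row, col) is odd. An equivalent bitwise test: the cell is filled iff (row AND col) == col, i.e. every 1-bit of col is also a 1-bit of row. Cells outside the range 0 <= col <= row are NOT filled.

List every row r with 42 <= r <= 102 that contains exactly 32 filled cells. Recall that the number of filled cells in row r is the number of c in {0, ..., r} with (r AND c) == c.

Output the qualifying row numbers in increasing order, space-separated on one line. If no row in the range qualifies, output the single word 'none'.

Answer: 47 55 59 61 62 79 87 91 93 94

Derivation:
Row r has 2^popcount(r) filled cells, so we need popcount(r) = log2(32) = 5.
Scan r = 42..102 and keep those with exactly 5 one-bits:
r=42=101010 popcount=3 -> skip
r=43=101011 popcount=4 -> skip
r=44=101100 popcount=3 -> skip
r=45=101101 popcount=4 -> skip
r=46=101110 popcount=4 -> skip
r=47=101111 popcount=5 -> KEEP
r=48=110000 popcount=2 -> skip
r=49=110001 popcount=3 -> skip
r=50=110010 popcount=3 -> skip
r=51=110011 popcount=4 -> skip
r=52=110100 popcount=3 -> skip
r=53=110101 popcount=4 -> skip
r=54=110110 popcount=4 -> skip
r=55=110111 popcount=5 -> KEEP
r=56=111000 popcount=3 -> skip
r=57=111001 popcount=4 -> skip
r=58=111010 popcount=4 -> skip
r=59=111011 popcount=5 -> KEEP
r=60=111100 popcount=4 -> skip
r=61=111101 popcount=5 -> KEEP
r=62=111110 popcount=5 -> KEEP
r=63=111111 popcount=6 -> skip
r=64=1000000 popcount=1 -> skip
r=65=1000001 popcount=2 -> skip
r=66=1000010 popcount=2 -> skip
r=67=1000011 popcount=3 -> skip
r=68=1000100 popcount=2 -> skip
r=69=1000101 popcount=3 -> skip
r=70=1000110 popcount=3 -> skip
r=71=1000111 popcount=4 -> skip
r=72=1001000 popcount=2 -> skip
r=73=1001001 popcount=3 -> skip
r=74=1001010 popcount=3 -> skip
r=75=1001011 popcount=4 -> skip
r=76=1001100 popcount=3 -> skip
r=77=1001101 popcount=4 -> skip
r=78=1001110 popcount=4 -> skip
r=79=1001111 popcount=5 -> KEEP
r=80=1010000 popcount=2 -> skip
r=81=1010001 popcount=3 -> skip
r=82=1010010 popcount=3 -> skip
r=83=1010011 popcount=4 -> skip
r=84=1010100 popcount=3 -> skip
r=85=1010101 popcount=4 -> skip
r=86=1010110 popcount=4 -> skip
r=87=1010111 popcount=5 -> KEEP
r=88=1011000 popcount=3 -> skip
r=89=1011001 popcount=4 -> skip
r=90=1011010 popcount=4 -> skip
r=91=1011011 popcount=5 -> KEEP
r=92=1011100 popcount=4 -> skip
r=93=1011101 popcount=5 -> KEEP
r=94=1011110 popcount=5 -> KEEP
r=95=1011111 popcount=6 -> skip
r=96=1100000 popcount=2 -> skip
r=97=1100001 popcount=3 -> skip
r=98=1100010 popcount=3 -> skip
r=99=1100011 popcount=4 -> skip
r=100=1100100 popcount=3 -> skip
r=101=1100101 popcount=4 -> skip
r=102=1100110 popcount=4 -> skip
Kept rows: 47 55 59 61 62 79 87 91 93 94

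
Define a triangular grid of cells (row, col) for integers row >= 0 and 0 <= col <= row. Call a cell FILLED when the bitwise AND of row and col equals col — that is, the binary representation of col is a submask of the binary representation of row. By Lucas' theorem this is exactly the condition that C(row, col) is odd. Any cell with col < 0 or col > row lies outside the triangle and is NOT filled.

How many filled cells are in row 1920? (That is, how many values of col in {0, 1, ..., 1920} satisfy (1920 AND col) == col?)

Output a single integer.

Answer: 16

Derivation:
1920 in binary = 11110000000
popcount(1920) = number of 1-bits in 11110000000 = 4
A col c satisfies (1920 AND c) == c iff every set bit of c is also set in 1920; each of the 4 set bits of 1920 can independently be on or off in c.
count = 2^4 = 16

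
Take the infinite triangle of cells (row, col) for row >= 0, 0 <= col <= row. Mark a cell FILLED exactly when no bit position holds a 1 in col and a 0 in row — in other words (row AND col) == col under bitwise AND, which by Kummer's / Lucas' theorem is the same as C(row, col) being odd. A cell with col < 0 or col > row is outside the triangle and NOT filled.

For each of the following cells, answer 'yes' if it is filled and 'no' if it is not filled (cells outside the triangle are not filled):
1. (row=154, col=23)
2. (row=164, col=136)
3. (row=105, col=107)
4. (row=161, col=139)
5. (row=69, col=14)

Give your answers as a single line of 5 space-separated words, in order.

Answer: no no no no no

Derivation:
(154,23): row=0b10011010, col=0b10111, row AND col = 0b10010 = 18; 18 != 23 -> empty
(164,136): row=0b10100100, col=0b10001000, row AND col = 0b10000000 = 128; 128 != 136 -> empty
(105,107): col outside [0, 105] -> not filled
(161,139): row=0b10100001, col=0b10001011, row AND col = 0b10000001 = 129; 129 != 139 -> empty
(69,14): row=0b1000101, col=0b1110, row AND col = 0b100 = 4; 4 != 14 -> empty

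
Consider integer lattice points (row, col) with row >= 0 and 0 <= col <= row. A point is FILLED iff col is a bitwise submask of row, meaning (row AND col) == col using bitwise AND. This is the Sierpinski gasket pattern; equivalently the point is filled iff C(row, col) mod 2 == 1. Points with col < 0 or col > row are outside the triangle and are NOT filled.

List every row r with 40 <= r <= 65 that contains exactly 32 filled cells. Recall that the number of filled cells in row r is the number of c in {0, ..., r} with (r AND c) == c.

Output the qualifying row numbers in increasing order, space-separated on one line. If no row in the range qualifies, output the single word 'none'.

Answer: 47 55 59 61 62

Derivation:
Row r has 2^popcount(r) filled cells, so we need popcount(r) = log2(32) = 5.
Scan r = 40..65 and keep those with exactly 5 one-bits:
r=40=101000 popcount=2 -> skip
r=41=101001 popcount=3 -> skip
r=42=101010 popcount=3 -> skip
r=43=101011 popcount=4 -> skip
r=44=101100 popcount=3 -> skip
r=45=101101 popcount=4 -> skip
r=46=101110 popcount=4 -> skip
r=47=101111 popcount=5 -> KEEP
r=48=110000 popcount=2 -> skip
r=49=110001 popcount=3 -> skip
r=50=110010 popcount=3 -> skip
r=51=110011 popcount=4 -> skip
r=52=110100 popcount=3 -> skip
r=53=110101 popcount=4 -> skip
r=54=110110 popcount=4 -> skip
r=55=110111 popcount=5 -> KEEP
r=56=111000 popcount=3 -> skip
r=57=111001 popcount=4 -> skip
r=58=111010 popcount=4 -> skip
r=59=111011 popcount=5 -> KEEP
r=60=111100 popcount=4 -> skip
r=61=111101 popcount=5 -> KEEP
r=62=111110 popcount=5 -> KEEP
r=63=111111 popcount=6 -> skip
r=64=1000000 popcount=1 -> skip
r=65=1000001 popcount=2 -> skip
Kept rows: 47 55 59 61 62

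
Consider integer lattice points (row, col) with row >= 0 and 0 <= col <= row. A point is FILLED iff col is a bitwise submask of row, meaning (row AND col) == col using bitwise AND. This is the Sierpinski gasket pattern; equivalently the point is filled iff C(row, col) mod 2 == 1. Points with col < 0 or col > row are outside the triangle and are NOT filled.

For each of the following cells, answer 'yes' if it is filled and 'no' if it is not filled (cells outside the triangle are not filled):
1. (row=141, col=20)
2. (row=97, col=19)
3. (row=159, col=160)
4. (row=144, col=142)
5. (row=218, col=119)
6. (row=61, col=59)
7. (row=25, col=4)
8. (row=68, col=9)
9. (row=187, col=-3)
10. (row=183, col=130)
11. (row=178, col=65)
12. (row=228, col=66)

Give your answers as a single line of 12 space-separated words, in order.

(141,20): row=0b10001101, col=0b10100, row AND col = 0b100 = 4; 4 != 20 -> empty
(97,19): row=0b1100001, col=0b10011, row AND col = 0b1 = 1; 1 != 19 -> empty
(159,160): col outside [0, 159] -> not filled
(144,142): row=0b10010000, col=0b10001110, row AND col = 0b10000000 = 128; 128 != 142 -> empty
(218,119): row=0b11011010, col=0b1110111, row AND col = 0b1010010 = 82; 82 != 119 -> empty
(61,59): row=0b111101, col=0b111011, row AND col = 0b111001 = 57; 57 != 59 -> empty
(25,4): row=0b11001, col=0b100, row AND col = 0b0 = 0; 0 != 4 -> empty
(68,9): row=0b1000100, col=0b1001, row AND col = 0b0 = 0; 0 != 9 -> empty
(187,-3): col outside [0, 187] -> not filled
(183,130): row=0b10110111, col=0b10000010, row AND col = 0b10000010 = 130; 130 == 130 -> filled
(178,65): row=0b10110010, col=0b1000001, row AND col = 0b0 = 0; 0 != 65 -> empty
(228,66): row=0b11100100, col=0b1000010, row AND col = 0b1000000 = 64; 64 != 66 -> empty

Answer: no no no no no no no no no yes no no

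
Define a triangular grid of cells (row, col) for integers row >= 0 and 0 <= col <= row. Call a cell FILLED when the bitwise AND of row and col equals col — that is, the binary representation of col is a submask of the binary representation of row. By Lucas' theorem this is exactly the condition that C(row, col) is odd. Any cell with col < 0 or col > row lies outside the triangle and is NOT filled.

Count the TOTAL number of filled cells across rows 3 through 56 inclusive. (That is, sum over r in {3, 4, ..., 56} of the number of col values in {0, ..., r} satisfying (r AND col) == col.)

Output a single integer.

r3=11 pc2: +4 =4
r4=100 pc1: +2 =6
r5=101 pc2: +4 =10
r6=110 pc2: +4 =14
r7=111 pc3: +8 =22
r8=1000 pc1: +2 =24
r9=1001 pc2: +4 =28
r10=1010 pc2: +4 =32
r11=1011 pc3: +8 =40
r12=1100 pc2: +4 =44
r13=1101 pc3: +8 =52
r14=1110 pc3: +8 =60
r15=1111 pc4: +16 =76
r16=10000 pc1: +2 =78
r17=10001 pc2: +4 =82
r18=10010 pc2: +4 =86
r19=10011 pc3: +8 =94
r20=10100 pc2: +4 =98
r21=10101 pc3: +8 =106
r22=10110 pc3: +8 =114
r23=10111 pc4: +16 =130
r24=11000 pc2: +4 =134
r25=11001 pc3: +8 =142
r26=11010 pc3: +8 =150
r27=11011 pc4: +16 =166
r28=11100 pc3: +8 =174
r29=11101 pc4: +16 =190
r30=11110 pc4: +16 =206
r31=11111 pc5: +32 =238
r32=100000 pc1: +2 =240
r33=100001 pc2: +4 =244
r34=100010 pc2: +4 =248
r35=100011 pc3: +8 =256
r36=100100 pc2: +4 =260
r37=100101 pc3: +8 =268
r38=100110 pc3: +8 =276
r39=100111 pc4: +16 =292
r40=101000 pc2: +4 =296
r41=101001 pc3: +8 =304
r42=101010 pc3: +8 =312
r43=101011 pc4: +16 =328
r44=101100 pc3: +8 =336
r45=101101 pc4: +16 =352
r46=101110 pc4: +16 =368
r47=101111 pc5: +32 =400
r48=110000 pc2: +4 =404
r49=110001 pc3: +8 =412
r50=110010 pc3: +8 =420
r51=110011 pc4: +16 =436
r52=110100 pc3: +8 =444
r53=110101 pc4: +16 =460
r54=110110 pc4: +16 =476
r55=110111 pc5: +32 =508
r56=111000 pc3: +8 =516

Answer: 516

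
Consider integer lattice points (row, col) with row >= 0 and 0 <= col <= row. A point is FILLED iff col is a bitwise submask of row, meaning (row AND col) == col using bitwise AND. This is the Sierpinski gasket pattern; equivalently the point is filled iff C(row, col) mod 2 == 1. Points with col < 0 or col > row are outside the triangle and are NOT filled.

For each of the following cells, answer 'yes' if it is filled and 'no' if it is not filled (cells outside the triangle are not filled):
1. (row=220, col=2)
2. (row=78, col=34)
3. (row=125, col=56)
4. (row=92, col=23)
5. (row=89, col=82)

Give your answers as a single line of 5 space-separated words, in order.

Answer: no no yes no no

Derivation:
(220,2): row=0b11011100, col=0b10, row AND col = 0b0 = 0; 0 != 2 -> empty
(78,34): row=0b1001110, col=0b100010, row AND col = 0b10 = 2; 2 != 34 -> empty
(125,56): row=0b1111101, col=0b111000, row AND col = 0b111000 = 56; 56 == 56 -> filled
(92,23): row=0b1011100, col=0b10111, row AND col = 0b10100 = 20; 20 != 23 -> empty
(89,82): row=0b1011001, col=0b1010010, row AND col = 0b1010000 = 80; 80 != 82 -> empty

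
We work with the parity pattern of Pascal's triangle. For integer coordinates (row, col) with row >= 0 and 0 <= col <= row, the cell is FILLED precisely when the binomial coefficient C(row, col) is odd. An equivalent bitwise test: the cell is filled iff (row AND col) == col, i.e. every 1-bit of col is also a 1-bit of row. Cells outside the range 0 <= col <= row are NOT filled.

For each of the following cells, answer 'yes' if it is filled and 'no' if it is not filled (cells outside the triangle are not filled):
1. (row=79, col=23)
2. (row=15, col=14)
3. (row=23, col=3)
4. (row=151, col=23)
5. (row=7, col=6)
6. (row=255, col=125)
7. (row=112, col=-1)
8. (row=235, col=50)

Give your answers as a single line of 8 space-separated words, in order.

Answer: no yes yes yes yes yes no no

Derivation:
(79,23): row=0b1001111, col=0b10111, row AND col = 0b111 = 7; 7 != 23 -> empty
(15,14): row=0b1111, col=0b1110, row AND col = 0b1110 = 14; 14 == 14 -> filled
(23,3): row=0b10111, col=0b11, row AND col = 0b11 = 3; 3 == 3 -> filled
(151,23): row=0b10010111, col=0b10111, row AND col = 0b10111 = 23; 23 == 23 -> filled
(7,6): row=0b111, col=0b110, row AND col = 0b110 = 6; 6 == 6 -> filled
(255,125): row=0b11111111, col=0b1111101, row AND col = 0b1111101 = 125; 125 == 125 -> filled
(112,-1): col outside [0, 112] -> not filled
(235,50): row=0b11101011, col=0b110010, row AND col = 0b100010 = 34; 34 != 50 -> empty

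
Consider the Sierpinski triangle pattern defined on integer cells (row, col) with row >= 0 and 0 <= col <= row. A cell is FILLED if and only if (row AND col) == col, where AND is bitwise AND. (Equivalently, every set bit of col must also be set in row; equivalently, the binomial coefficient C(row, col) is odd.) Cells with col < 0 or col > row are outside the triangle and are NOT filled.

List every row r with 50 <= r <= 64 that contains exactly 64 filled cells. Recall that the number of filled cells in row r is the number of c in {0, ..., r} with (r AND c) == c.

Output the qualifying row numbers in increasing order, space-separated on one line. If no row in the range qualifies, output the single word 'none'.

Row r has 2^popcount(r) filled cells, so we need popcount(r) = log2(64) = 6.
Scan r = 50..64 and keep those with exactly 6 one-bits:
r=50=110010 popcount=3 -> skip
r=51=110011 popcount=4 -> skip
r=52=110100 popcount=3 -> skip
r=53=110101 popcount=4 -> skip
r=54=110110 popcount=4 -> skip
r=55=110111 popcount=5 -> skip
r=56=111000 popcount=3 -> skip
r=57=111001 popcount=4 -> skip
r=58=111010 popcount=4 -> skip
r=59=111011 popcount=5 -> skip
r=60=111100 popcount=4 -> skip
r=61=111101 popcount=5 -> skip
r=62=111110 popcount=5 -> skip
r=63=111111 popcount=6 -> KEEP
r=64=1000000 popcount=1 -> skip
Kept rows: 63

Answer: 63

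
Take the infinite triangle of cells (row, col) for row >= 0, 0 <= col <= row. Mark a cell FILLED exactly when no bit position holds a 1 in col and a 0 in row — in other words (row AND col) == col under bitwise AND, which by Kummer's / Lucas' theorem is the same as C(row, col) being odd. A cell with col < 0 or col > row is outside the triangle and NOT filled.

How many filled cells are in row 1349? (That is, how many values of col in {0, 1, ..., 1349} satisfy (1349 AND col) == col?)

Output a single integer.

1349 in binary = 10101000101
popcount(1349) = number of 1-bits in 10101000101 = 5
A col c satisfies (1349 AND c) == c iff every set bit of c is also set in 1349; each of the 5 set bits of 1349 can independently be on or off in c.
count = 2^5 = 32

Answer: 32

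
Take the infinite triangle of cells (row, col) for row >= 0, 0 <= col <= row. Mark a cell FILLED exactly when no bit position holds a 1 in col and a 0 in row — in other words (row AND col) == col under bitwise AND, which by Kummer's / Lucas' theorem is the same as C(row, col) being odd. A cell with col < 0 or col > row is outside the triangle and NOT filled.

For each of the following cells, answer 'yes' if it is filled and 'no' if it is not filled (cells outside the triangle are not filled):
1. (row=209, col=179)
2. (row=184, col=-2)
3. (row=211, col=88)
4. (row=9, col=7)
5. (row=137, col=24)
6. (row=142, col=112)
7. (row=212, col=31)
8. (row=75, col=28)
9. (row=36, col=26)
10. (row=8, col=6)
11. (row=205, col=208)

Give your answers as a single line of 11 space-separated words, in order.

(209,179): row=0b11010001, col=0b10110011, row AND col = 0b10010001 = 145; 145 != 179 -> empty
(184,-2): col outside [0, 184] -> not filled
(211,88): row=0b11010011, col=0b1011000, row AND col = 0b1010000 = 80; 80 != 88 -> empty
(9,7): row=0b1001, col=0b111, row AND col = 0b1 = 1; 1 != 7 -> empty
(137,24): row=0b10001001, col=0b11000, row AND col = 0b1000 = 8; 8 != 24 -> empty
(142,112): row=0b10001110, col=0b1110000, row AND col = 0b0 = 0; 0 != 112 -> empty
(212,31): row=0b11010100, col=0b11111, row AND col = 0b10100 = 20; 20 != 31 -> empty
(75,28): row=0b1001011, col=0b11100, row AND col = 0b1000 = 8; 8 != 28 -> empty
(36,26): row=0b100100, col=0b11010, row AND col = 0b0 = 0; 0 != 26 -> empty
(8,6): row=0b1000, col=0b110, row AND col = 0b0 = 0; 0 != 6 -> empty
(205,208): col outside [0, 205] -> not filled

Answer: no no no no no no no no no no no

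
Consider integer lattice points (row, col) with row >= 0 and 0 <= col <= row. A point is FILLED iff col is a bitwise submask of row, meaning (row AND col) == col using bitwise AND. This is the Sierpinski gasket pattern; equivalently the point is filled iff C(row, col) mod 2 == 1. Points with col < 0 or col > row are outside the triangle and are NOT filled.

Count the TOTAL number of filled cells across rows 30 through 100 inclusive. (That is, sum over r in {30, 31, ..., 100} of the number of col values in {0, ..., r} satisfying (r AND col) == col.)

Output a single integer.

r30=11110 pc4: +16 =16
r31=11111 pc5: +32 =48
r32=100000 pc1: +2 =50
r33=100001 pc2: +4 =54
r34=100010 pc2: +4 =58
r35=100011 pc3: +8 =66
r36=100100 pc2: +4 =70
r37=100101 pc3: +8 =78
r38=100110 pc3: +8 =86
r39=100111 pc4: +16 =102
r40=101000 pc2: +4 =106
r41=101001 pc3: +8 =114
r42=101010 pc3: +8 =122
r43=101011 pc4: +16 =138
r44=101100 pc3: +8 =146
r45=101101 pc4: +16 =162
r46=101110 pc4: +16 =178
r47=101111 pc5: +32 =210
r48=110000 pc2: +4 =214
r49=110001 pc3: +8 =222
r50=110010 pc3: +8 =230
r51=110011 pc4: +16 =246
r52=110100 pc3: +8 =254
r53=110101 pc4: +16 =270
r54=110110 pc4: +16 =286
r55=110111 pc5: +32 =318
r56=111000 pc3: +8 =326
r57=111001 pc4: +16 =342
r58=111010 pc4: +16 =358
r59=111011 pc5: +32 =390
r60=111100 pc4: +16 =406
r61=111101 pc5: +32 =438
r62=111110 pc5: +32 =470
r63=111111 pc6: +64 =534
r64=1000000 pc1: +2 =536
r65=1000001 pc2: +4 =540
r66=1000010 pc2: +4 =544
r67=1000011 pc3: +8 =552
r68=1000100 pc2: +4 =556
r69=1000101 pc3: +8 =564
r70=1000110 pc3: +8 =572
r71=1000111 pc4: +16 =588
r72=1001000 pc2: +4 =592
r73=1001001 pc3: +8 =600
r74=1001010 pc3: +8 =608
r75=1001011 pc4: +16 =624
r76=1001100 pc3: +8 =632
r77=1001101 pc4: +16 =648
r78=1001110 pc4: +16 =664
r79=1001111 pc5: +32 =696
r80=1010000 pc2: +4 =700
r81=1010001 pc3: +8 =708
r82=1010010 pc3: +8 =716
r83=1010011 pc4: +16 =732
r84=1010100 pc3: +8 =740
r85=1010101 pc4: +16 =756
r86=1010110 pc4: +16 =772
r87=1010111 pc5: +32 =804
r88=1011000 pc3: +8 =812
r89=1011001 pc4: +16 =828
r90=1011010 pc4: +16 =844
r91=1011011 pc5: +32 =876
r92=1011100 pc4: +16 =892
r93=1011101 pc5: +32 =924
r94=1011110 pc5: +32 =956
r95=1011111 pc6: +64 =1020
r96=1100000 pc2: +4 =1024
r97=1100001 pc3: +8 =1032
r98=1100010 pc3: +8 =1040
r99=1100011 pc4: +16 =1056
r100=1100100 pc3: +8 =1064

Answer: 1064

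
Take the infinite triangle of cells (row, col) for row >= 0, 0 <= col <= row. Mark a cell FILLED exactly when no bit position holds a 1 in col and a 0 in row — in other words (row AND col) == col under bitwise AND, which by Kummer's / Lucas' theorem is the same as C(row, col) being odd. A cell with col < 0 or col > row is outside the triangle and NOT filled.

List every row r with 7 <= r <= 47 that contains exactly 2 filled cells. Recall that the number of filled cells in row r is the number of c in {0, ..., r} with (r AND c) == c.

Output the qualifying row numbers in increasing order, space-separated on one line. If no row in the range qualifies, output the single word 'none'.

Answer: 8 16 32

Derivation:
Row r has 2^popcount(r) filled cells, so we need popcount(r) = log2(2) = 1.
Scan r = 7..47 and keep those with exactly 1 one-bits:
r=7=111 popcount=3 -> skip
r=8=1000 popcount=1 -> KEEP
r=9=1001 popcount=2 -> skip
r=10=1010 popcount=2 -> skip
r=11=1011 popcount=3 -> skip
r=12=1100 popcount=2 -> skip
r=13=1101 popcount=3 -> skip
r=14=1110 popcount=3 -> skip
r=15=1111 popcount=4 -> skip
r=16=10000 popcount=1 -> KEEP
r=17=10001 popcount=2 -> skip
r=18=10010 popcount=2 -> skip
r=19=10011 popcount=3 -> skip
r=20=10100 popcount=2 -> skip
r=21=10101 popcount=3 -> skip
r=22=10110 popcount=3 -> skip
r=23=10111 popcount=4 -> skip
r=24=11000 popcount=2 -> skip
r=25=11001 popcount=3 -> skip
r=26=11010 popcount=3 -> skip
r=27=11011 popcount=4 -> skip
r=28=11100 popcount=3 -> skip
r=29=11101 popcount=4 -> skip
r=30=11110 popcount=4 -> skip
r=31=11111 popcount=5 -> skip
r=32=100000 popcount=1 -> KEEP
r=33=100001 popcount=2 -> skip
r=34=100010 popcount=2 -> skip
r=35=100011 popcount=3 -> skip
r=36=100100 popcount=2 -> skip
r=37=100101 popcount=3 -> skip
r=38=100110 popcount=3 -> skip
r=39=100111 popcount=4 -> skip
r=40=101000 popcount=2 -> skip
r=41=101001 popcount=3 -> skip
r=42=101010 popcount=3 -> skip
r=43=101011 popcount=4 -> skip
r=44=101100 popcount=3 -> skip
r=45=101101 popcount=4 -> skip
r=46=101110 popcount=4 -> skip
r=47=101111 popcount=5 -> skip
Kept rows: 8 16 32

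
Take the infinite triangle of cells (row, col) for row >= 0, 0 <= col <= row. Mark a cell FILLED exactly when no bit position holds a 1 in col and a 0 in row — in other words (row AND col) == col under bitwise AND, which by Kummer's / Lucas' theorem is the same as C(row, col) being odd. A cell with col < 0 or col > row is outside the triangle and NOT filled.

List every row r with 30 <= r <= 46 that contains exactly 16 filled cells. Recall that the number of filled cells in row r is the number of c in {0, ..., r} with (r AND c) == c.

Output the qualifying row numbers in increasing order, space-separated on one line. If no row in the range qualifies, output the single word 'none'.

Row r has 2^popcount(r) filled cells, so we need popcount(r) = log2(16) = 4.
Scan r = 30..46 and keep those with exactly 4 one-bits:
r=30=11110 popcount=4 -> KEEP
r=31=11111 popcount=5 -> skip
r=32=100000 popcount=1 -> skip
r=33=100001 popcount=2 -> skip
r=34=100010 popcount=2 -> skip
r=35=100011 popcount=3 -> skip
r=36=100100 popcount=2 -> skip
r=37=100101 popcount=3 -> skip
r=38=100110 popcount=3 -> skip
r=39=100111 popcount=4 -> KEEP
r=40=101000 popcount=2 -> skip
r=41=101001 popcount=3 -> skip
r=42=101010 popcount=3 -> skip
r=43=101011 popcount=4 -> KEEP
r=44=101100 popcount=3 -> skip
r=45=101101 popcount=4 -> KEEP
r=46=101110 popcount=4 -> KEEP
Kept rows: 30 39 43 45 46

Answer: 30 39 43 45 46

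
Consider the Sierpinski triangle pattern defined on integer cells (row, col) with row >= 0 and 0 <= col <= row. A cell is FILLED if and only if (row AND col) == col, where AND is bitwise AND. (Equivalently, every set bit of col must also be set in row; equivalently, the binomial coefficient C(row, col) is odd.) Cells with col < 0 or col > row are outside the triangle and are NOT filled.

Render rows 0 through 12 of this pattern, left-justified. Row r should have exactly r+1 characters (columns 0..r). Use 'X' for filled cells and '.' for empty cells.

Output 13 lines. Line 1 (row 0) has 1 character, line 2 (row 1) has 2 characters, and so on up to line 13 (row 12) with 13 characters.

r0=0: X
r1=1: XX
r2=10: X.X
r3=11: XXXX
r4=100: X...X
r5=101: XX..XX
r6=110: X.X.X.X
r7=111: XXXXXXXX
r8=1000: X.......X
r9=1001: XX......XX
r10=1010: X.X.....X.X
r11=1011: XXXX....XXXX
r12=1100: X...X...X...X

Answer: X
XX
X.X
XXXX
X...X
XX..XX
X.X.X.X
XXXXXXXX
X.......X
XX......XX
X.X.....X.X
XXXX....XXXX
X...X...X...X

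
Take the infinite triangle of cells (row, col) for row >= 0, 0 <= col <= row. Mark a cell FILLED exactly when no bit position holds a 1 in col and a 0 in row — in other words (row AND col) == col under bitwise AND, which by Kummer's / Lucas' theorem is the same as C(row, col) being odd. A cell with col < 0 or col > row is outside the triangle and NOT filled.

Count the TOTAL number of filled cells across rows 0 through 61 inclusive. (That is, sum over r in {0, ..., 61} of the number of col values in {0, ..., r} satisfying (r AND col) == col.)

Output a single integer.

r0=0 pc0: +1 =1
r1=1 pc1: +2 =3
r2=10 pc1: +2 =5
r3=11 pc2: +4 =9
r4=100 pc1: +2 =11
r5=101 pc2: +4 =15
r6=110 pc2: +4 =19
r7=111 pc3: +8 =27
r8=1000 pc1: +2 =29
r9=1001 pc2: +4 =33
r10=1010 pc2: +4 =37
r11=1011 pc3: +8 =45
r12=1100 pc2: +4 =49
r13=1101 pc3: +8 =57
r14=1110 pc3: +8 =65
r15=1111 pc4: +16 =81
r16=10000 pc1: +2 =83
r17=10001 pc2: +4 =87
r18=10010 pc2: +4 =91
r19=10011 pc3: +8 =99
r20=10100 pc2: +4 =103
r21=10101 pc3: +8 =111
r22=10110 pc3: +8 =119
r23=10111 pc4: +16 =135
r24=11000 pc2: +4 =139
r25=11001 pc3: +8 =147
r26=11010 pc3: +8 =155
r27=11011 pc4: +16 =171
r28=11100 pc3: +8 =179
r29=11101 pc4: +16 =195
r30=11110 pc4: +16 =211
r31=11111 pc5: +32 =243
r32=100000 pc1: +2 =245
r33=100001 pc2: +4 =249
r34=100010 pc2: +4 =253
r35=100011 pc3: +8 =261
r36=100100 pc2: +4 =265
r37=100101 pc3: +8 =273
r38=100110 pc3: +8 =281
r39=100111 pc4: +16 =297
r40=101000 pc2: +4 =301
r41=101001 pc3: +8 =309
r42=101010 pc3: +8 =317
r43=101011 pc4: +16 =333
r44=101100 pc3: +8 =341
r45=101101 pc4: +16 =357
r46=101110 pc4: +16 =373
r47=101111 pc5: +32 =405
r48=110000 pc2: +4 =409
r49=110001 pc3: +8 =417
r50=110010 pc3: +8 =425
r51=110011 pc4: +16 =441
r52=110100 pc3: +8 =449
r53=110101 pc4: +16 =465
r54=110110 pc4: +16 =481
r55=110111 pc5: +32 =513
r56=111000 pc3: +8 =521
r57=111001 pc4: +16 =537
r58=111010 pc4: +16 =553
r59=111011 pc5: +32 =585
r60=111100 pc4: +16 =601
r61=111101 pc5: +32 =633

Answer: 633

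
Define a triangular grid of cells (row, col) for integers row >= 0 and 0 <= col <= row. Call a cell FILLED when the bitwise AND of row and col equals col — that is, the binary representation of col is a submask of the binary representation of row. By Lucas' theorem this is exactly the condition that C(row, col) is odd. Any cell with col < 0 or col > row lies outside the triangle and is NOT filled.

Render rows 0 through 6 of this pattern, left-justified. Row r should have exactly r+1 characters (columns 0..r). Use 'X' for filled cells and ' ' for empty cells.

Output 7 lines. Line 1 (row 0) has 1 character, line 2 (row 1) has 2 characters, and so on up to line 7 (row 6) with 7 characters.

Answer: X
XX
X X
XXXX
X   X
XX  XX
X X X X

Derivation:
r0=0: X
r1=1: XX
r2=10: X X
r3=11: XXXX
r4=100: X   X
r5=101: XX  XX
r6=110: X X X X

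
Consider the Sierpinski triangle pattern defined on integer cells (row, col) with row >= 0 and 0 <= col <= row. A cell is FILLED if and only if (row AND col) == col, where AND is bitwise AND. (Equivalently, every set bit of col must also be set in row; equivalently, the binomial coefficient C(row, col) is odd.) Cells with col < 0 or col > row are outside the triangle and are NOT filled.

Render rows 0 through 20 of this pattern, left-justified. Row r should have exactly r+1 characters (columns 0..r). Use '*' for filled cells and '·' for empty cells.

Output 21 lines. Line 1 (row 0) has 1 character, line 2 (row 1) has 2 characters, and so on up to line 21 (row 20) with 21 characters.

r0=0: *
r1=1: **
r2=10: *·*
r3=11: ****
r4=100: *···*
r5=101: **··**
r6=110: *·*·*·*
r7=111: ********
r8=1000: *·······*
r9=1001: **······**
r10=1010: *·*·····*·*
r11=1011: ****····****
r12=1100: *···*···*···*
r13=1101: **··**··**··**
r14=1110: *·*·*·*·*·*·*·*
r15=1111: ****************
r16=10000: *···············*
r17=10001: **··············**
r18=10010: *·*·············*·*
r19=10011: ****············****
r20=10100: *···*···········*···*

Answer: *
**
*·*
****
*···*
**··**
*·*·*·*
********
*·······*
**······**
*·*·····*·*
****····****
*···*···*···*
**··**··**··**
*·*·*·*·*·*·*·*
****************
*···············*
**··············**
*·*·············*·*
****············****
*···*···········*···*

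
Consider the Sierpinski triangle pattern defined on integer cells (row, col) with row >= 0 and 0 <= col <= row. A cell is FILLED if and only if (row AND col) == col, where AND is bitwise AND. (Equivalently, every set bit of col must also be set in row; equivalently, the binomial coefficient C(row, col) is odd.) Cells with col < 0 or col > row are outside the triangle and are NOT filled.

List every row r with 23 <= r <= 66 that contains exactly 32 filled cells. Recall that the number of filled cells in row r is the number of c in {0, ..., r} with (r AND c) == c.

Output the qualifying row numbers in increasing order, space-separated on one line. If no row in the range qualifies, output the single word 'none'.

Row r has 2^popcount(r) filled cells, so we need popcount(r) = log2(32) = 5.
Scan r = 23..66 and keep those with exactly 5 one-bits:
r=23=10111 popcount=4 -> skip
r=24=11000 popcount=2 -> skip
r=25=11001 popcount=3 -> skip
r=26=11010 popcount=3 -> skip
r=27=11011 popcount=4 -> skip
r=28=11100 popcount=3 -> skip
r=29=11101 popcount=4 -> skip
r=30=11110 popcount=4 -> skip
r=31=11111 popcount=5 -> KEEP
r=32=100000 popcount=1 -> skip
r=33=100001 popcount=2 -> skip
r=34=100010 popcount=2 -> skip
r=35=100011 popcount=3 -> skip
r=36=100100 popcount=2 -> skip
r=37=100101 popcount=3 -> skip
r=38=100110 popcount=3 -> skip
r=39=100111 popcount=4 -> skip
r=40=101000 popcount=2 -> skip
r=41=101001 popcount=3 -> skip
r=42=101010 popcount=3 -> skip
r=43=101011 popcount=4 -> skip
r=44=101100 popcount=3 -> skip
r=45=101101 popcount=4 -> skip
r=46=101110 popcount=4 -> skip
r=47=101111 popcount=5 -> KEEP
r=48=110000 popcount=2 -> skip
r=49=110001 popcount=3 -> skip
r=50=110010 popcount=3 -> skip
r=51=110011 popcount=4 -> skip
r=52=110100 popcount=3 -> skip
r=53=110101 popcount=4 -> skip
r=54=110110 popcount=4 -> skip
r=55=110111 popcount=5 -> KEEP
r=56=111000 popcount=3 -> skip
r=57=111001 popcount=4 -> skip
r=58=111010 popcount=4 -> skip
r=59=111011 popcount=5 -> KEEP
r=60=111100 popcount=4 -> skip
r=61=111101 popcount=5 -> KEEP
r=62=111110 popcount=5 -> KEEP
r=63=111111 popcount=6 -> skip
r=64=1000000 popcount=1 -> skip
r=65=1000001 popcount=2 -> skip
r=66=1000010 popcount=2 -> skip
Kept rows: 31 47 55 59 61 62

Answer: 31 47 55 59 61 62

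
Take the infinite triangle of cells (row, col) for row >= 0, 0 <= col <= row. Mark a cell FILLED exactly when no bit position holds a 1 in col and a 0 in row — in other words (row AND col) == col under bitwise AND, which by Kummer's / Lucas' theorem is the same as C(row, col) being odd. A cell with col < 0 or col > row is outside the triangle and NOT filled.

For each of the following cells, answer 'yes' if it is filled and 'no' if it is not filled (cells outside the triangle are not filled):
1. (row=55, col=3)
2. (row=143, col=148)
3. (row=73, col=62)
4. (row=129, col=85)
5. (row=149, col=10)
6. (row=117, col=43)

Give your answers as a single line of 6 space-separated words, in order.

Answer: yes no no no no no

Derivation:
(55,3): row=0b110111, col=0b11, row AND col = 0b11 = 3; 3 == 3 -> filled
(143,148): col outside [0, 143] -> not filled
(73,62): row=0b1001001, col=0b111110, row AND col = 0b1000 = 8; 8 != 62 -> empty
(129,85): row=0b10000001, col=0b1010101, row AND col = 0b1 = 1; 1 != 85 -> empty
(149,10): row=0b10010101, col=0b1010, row AND col = 0b0 = 0; 0 != 10 -> empty
(117,43): row=0b1110101, col=0b101011, row AND col = 0b100001 = 33; 33 != 43 -> empty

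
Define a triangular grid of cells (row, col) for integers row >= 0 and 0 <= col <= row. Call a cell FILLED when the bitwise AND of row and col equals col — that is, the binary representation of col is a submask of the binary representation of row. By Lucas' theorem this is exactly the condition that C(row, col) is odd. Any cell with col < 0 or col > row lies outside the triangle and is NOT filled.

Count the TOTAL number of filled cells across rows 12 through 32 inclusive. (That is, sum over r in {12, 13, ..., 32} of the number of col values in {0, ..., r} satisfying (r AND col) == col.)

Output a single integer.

Answer: 200

Derivation:
r12=1100 pc2: +4 =4
r13=1101 pc3: +8 =12
r14=1110 pc3: +8 =20
r15=1111 pc4: +16 =36
r16=10000 pc1: +2 =38
r17=10001 pc2: +4 =42
r18=10010 pc2: +4 =46
r19=10011 pc3: +8 =54
r20=10100 pc2: +4 =58
r21=10101 pc3: +8 =66
r22=10110 pc3: +8 =74
r23=10111 pc4: +16 =90
r24=11000 pc2: +4 =94
r25=11001 pc3: +8 =102
r26=11010 pc3: +8 =110
r27=11011 pc4: +16 =126
r28=11100 pc3: +8 =134
r29=11101 pc4: +16 =150
r30=11110 pc4: +16 =166
r31=11111 pc5: +32 =198
r32=100000 pc1: +2 =200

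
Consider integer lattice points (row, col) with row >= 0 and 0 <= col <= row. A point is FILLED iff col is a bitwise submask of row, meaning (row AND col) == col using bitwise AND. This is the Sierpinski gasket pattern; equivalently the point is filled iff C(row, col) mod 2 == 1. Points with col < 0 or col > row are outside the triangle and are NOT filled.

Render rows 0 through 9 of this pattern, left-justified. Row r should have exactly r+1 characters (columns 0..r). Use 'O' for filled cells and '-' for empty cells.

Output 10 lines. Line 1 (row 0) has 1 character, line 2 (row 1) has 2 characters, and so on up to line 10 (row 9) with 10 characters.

Answer: O
OO
O-O
OOOO
O---O
OO--OO
O-O-O-O
OOOOOOOO
O-------O
OO------OO

Derivation:
r0=0: O
r1=1: OO
r2=10: O-O
r3=11: OOOO
r4=100: O---O
r5=101: OO--OO
r6=110: O-O-O-O
r7=111: OOOOOOOO
r8=1000: O-------O
r9=1001: OO------OO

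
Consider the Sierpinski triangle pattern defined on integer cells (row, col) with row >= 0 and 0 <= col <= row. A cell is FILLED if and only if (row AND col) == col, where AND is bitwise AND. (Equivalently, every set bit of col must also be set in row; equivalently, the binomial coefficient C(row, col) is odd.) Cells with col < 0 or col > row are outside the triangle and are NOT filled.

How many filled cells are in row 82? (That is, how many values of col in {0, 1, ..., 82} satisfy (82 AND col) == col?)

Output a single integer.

Answer: 8

Derivation:
82 in binary = 1010010
popcount(82) = number of 1-bits in 1010010 = 3
A col c satisfies (82 AND c) == c iff every set bit of c is also set in 82; each of the 3 set bits of 82 can independently be on or off in c.
count = 2^3 = 8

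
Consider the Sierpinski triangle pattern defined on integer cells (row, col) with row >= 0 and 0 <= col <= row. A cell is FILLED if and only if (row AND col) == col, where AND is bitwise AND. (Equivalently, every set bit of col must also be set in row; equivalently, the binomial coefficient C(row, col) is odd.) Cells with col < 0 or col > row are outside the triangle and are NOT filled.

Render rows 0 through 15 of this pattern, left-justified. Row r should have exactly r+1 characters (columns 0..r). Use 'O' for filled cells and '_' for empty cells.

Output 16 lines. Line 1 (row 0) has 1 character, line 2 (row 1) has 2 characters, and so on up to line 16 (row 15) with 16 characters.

r0=0: O
r1=1: OO
r2=10: O_O
r3=11: OOOO
r4=100: O___O
r5=101: OO__OO
r6=110: O_O_O_O
r7=111: OOOOOOOO
r8=1000: O_______O
r9=1001: OO______OO
r10=1010: O_O_____O_O
r11=1011: OOOO____OOOO
r12=1100: O___O___O___O
r13=1101: OO__OO__OO__OO
r14=1110: O_O_O_O_O_O_O_O
r15=1111: OOOOOOOOOOOOOOOO

Answer: O
OO
O_O
OOOO
O___O
OO__OO
O_O_O_O
OOOOOOOO
O_______O
OO______OO
O_O_____O_O
OOOO____OOOO
O___O___O___O
OO__OO__OO__OO
O_O_O_O_O_O_O_O
OOOOOOOOOOOOOOOO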